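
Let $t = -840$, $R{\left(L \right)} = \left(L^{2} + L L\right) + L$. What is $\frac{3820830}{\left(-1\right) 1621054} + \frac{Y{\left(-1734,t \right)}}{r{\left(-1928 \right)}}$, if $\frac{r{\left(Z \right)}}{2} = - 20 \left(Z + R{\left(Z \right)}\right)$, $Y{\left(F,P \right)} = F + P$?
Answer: $- \frac{283906188501351}{120452611996480} \approx -2.357$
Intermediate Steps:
$R{\left(L \right)} = L + 2 L^{2}$ ($R{\left(L \right)} = \left(L^{2} + L^{2}\right) + L = 2 L^{2} + L = L + 2 L^{2}$)
$r{\left(Z \right)} = - 40 Z - 40 Z \left(1 + 2 Z\right)$ ($r{\left(Z \right)} = 2 \left(- 20 \left(Z + Z \left(1 + 2 Z\right)\right)\right) = 2 \left(- 20 Z - 20 Z \left(1 + 2 Z\right)\right) = - 40 Z - 40 Z \left(1 + 2 Z\right)$)
$\frac{3820830}{\left(-1\right) 1621054} + \frac{Y{\left(-1734,t \right)}}{r{\left(-1928 \right)}} = \frac{3820830}{\left(-1\right) 1621054} + \frac{-1734 - 840}{80 \left(-1928\right) \left(-1 - -1928\right)} = \frac{3820830}{-1621054} - \frac{2574}{80 \left(-1928\right) \left(-1 + 1928\right)} = 3820830 \left(- \frac{1}{1621054}\right) - \frac{2574}{80 \left(-1928\right) 1927} = - \frac{1910415}{810527} - \frac{2574}{-297220480} = - \frac{1910415}{810527} - - \frac{1287}{148610240} = - \frac{1910415}{810527} + \frac{1287}{148610240} = - \frac{283906188501351}{120452611996480}$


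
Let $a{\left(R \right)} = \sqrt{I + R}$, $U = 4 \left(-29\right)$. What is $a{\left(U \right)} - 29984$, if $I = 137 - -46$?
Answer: $-29984 + \sqrt{67} \approx -29976.0$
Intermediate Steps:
$I = 183$ ($I = 137 + 46 = 183$)
$U = -116$
$a{\left(R \right)} = \sqrt{183 + R}$
$a{\left(U \right)} - 29984 = \sqrt{183 - 116} - 29984 = \sqrt{67} - 29984 = -29984 + \sqrt{67}$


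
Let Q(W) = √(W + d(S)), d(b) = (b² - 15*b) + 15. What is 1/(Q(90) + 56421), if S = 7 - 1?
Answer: 18807/1061109730 - √51/3183329190 ≈ 1.7722e-5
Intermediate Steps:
S = 6
d(b) = 15 + b² - 15*b
Q(W) = √(-39 + W) (Q(W) = √(W + (15 + 6² - 15*6)) = √(W + (15 + 36 - 90)) = √(W - 39) = √(-39 + W))
1/(Q(90) + 56421) = 1/(√(-39 + 90) + 56421) = 1/(√51 + 56421) = 1/(56421 + √51)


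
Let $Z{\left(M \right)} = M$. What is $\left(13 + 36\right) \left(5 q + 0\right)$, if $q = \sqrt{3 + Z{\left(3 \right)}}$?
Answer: $245 \sqrt{6} \approx 600.13$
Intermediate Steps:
$q = \sqrt{6}$ ($q = \sqrt{3 + 3} = \sqrt{6} \approx 2.4495$)
$\left(13 + 36\right) \left(5 q + 0\right) = \left(13 + 36\right) \left(5 \sqrt{6} + 0\right) = 49 \cdot 5 \sqrt{6} = 245 \sqrt{6}$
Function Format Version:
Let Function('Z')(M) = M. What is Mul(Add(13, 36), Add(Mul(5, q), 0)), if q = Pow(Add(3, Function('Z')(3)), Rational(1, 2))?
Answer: Mul(245, Pow(6, Rational(1, 2))) ≈ 600.13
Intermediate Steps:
q = Pow(6, Rational(1, 2)) (q = Pow(Add(3, 3), Rational(1, 2)) = Pow(6, Rational(1, 2)) ≈ 2.4495)
Mul(Add(13, 36), Add(Mul(5, q), 0)) = Mul(Add(13, 36), Add(Mul(5, Pow(6, Rational(1, 2))), 0)) = Mul(49, Mul(5, Pow(6, Rational(1, 2)))) = Mul(245, Pow(6, Rational(1, 2)))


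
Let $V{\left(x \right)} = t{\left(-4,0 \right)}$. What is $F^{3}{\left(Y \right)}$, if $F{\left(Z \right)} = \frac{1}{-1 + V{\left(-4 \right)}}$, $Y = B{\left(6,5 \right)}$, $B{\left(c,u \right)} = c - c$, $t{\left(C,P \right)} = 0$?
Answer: $-1$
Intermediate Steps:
$V{\left(x \right)} = 0$
$B{\left(c,u \right)} = 0$
$Y = 0$
$F{\left(Z \right)} = -1$ ($F{\left(Z \right)} = \frac{1}{-1 + 0} = \frac{1}{-1} = -1$)
$F^{3}{\left(Y \right)} = \left(-1\right)^{3} = -1$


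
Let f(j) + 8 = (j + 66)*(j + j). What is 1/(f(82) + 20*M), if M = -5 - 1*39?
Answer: 1/23384 ≈ 4.2764e-5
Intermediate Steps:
M = -44 (M = -5 - 39 = -44)
f(j) = -8 + 2*j*(66 + j) (f(j) = -8 + (j + 66)*(j + j) = -8 + (66 + j)*(2*j) = -8 + 2*j*(66 + j))
1/(f(82) + 20*M) = 1/((-8 + 2*82**2 + 132*82) + 20*(-44)) = 1/((-8 + 2*6724 + 10824) - 880) = 1/((-8 + 13448 + 10824) - 880) = 1/(24264 - 880) = 1/23384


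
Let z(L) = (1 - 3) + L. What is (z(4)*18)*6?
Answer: 216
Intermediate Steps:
z(L) = -2 + L
(z(4)*18)*6 = ((-2 + 4)*18)*6 = (2*18)*6 = 36*6 = 216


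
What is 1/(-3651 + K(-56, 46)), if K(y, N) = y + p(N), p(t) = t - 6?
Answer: -1/3667 ≈ -0.00027270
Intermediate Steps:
p(t) = -6 + t
K(y, N) = -6 + N + y (K(y, N) = y + (-6 + N) = -6 + N + y)
1/(-3651 + K(-56, 46)) = 1/(-3651 + (-6 + 46 - 56)) = 1/(-3651 - 16) = 1/(-3667) = -1/3667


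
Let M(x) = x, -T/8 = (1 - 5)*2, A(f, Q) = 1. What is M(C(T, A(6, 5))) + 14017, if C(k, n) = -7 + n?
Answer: 14011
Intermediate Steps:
T = 64 (T = -8*(1 - 5)*2 = -(-32)*2 = -8*(-8) = 64)
M(C(T, A(6, 5))) + 14017 = (-7 + 1) + 14017 = -6 + 14017 = 14011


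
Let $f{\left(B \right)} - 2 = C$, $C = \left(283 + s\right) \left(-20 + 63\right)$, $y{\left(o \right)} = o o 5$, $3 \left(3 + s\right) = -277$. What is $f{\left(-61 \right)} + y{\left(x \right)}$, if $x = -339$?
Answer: $\frac{1748030}{3} \approx 5.8268 \cdot 10^{5}$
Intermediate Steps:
$s = - \frac{286}{3}$ ($s = -3 + \frac{1}{3} \left(-277\right) = -3 - \frac{277}{3} = - \frac{286}{3} \approx -95.333$)
$y{\left(o \right)} = 5 o^{2}$ ($y{\left(o \right)} = o^{2} \cdot 5 = 5 o^{2}$)
$C = \frac{24209}{3}$ ($C = \left(283 - \frac{286}{3}\right) \left(-20 + 63\right) = \frac{563}{3} \cdot 43 = \frac{24209}{3} \approx 8069.7$)
$f{\left(B \right)} = \frac{24215}{3}$ ($f{\left(B \right)} = 2 + \frac{24209}{3} = \frac{24215}{3}$)
$f{\left(-61 \right)} + y{\left(x \right)} = \frac{24215}{3} + 5 \left(-339\right)^{2} = \frac{24215}{3} + 5 \cdot 114921 = \frac{24215}{3} + 574605 = \frac{1748030}{3}$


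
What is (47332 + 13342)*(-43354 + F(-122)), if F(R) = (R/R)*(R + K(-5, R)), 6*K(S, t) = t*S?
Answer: -7895082902/3 ≈ -2.6317e+9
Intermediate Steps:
K(S, t) = S*t/6 (K(S, t) = (t*S)/6 = (S*t)/6 = S*t/6)
F(R) = R/6 (F(R) = (R/R)*(R + (⅙)*(-5)*R) = 1*(R - 5*R/6) = 1*(R/6) = R/6)
(47332 + 13342)*(-43354 + F(-122)) = (47332 + 13342)*(-43354 + (⅙)*(-122)) = 60674*(-43354 - 61/3) = 60674*(-130123/3) = -7895082902/3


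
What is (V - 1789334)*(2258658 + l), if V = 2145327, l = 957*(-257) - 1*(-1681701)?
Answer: 1315184099130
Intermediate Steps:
l = 1435752 (l = -245949 + 1681701 = 1435752)
(V - 1789334)*(2258658 + l) = (2145327 - 1789334)*(2258658 + 1435752) = 355993*3694410 = 1315184099130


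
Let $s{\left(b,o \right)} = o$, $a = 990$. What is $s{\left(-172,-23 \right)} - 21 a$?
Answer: $-20813$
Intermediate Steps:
$s{\left(-172,-23 \right)} - 21 a = -23 - 20790 = -20813$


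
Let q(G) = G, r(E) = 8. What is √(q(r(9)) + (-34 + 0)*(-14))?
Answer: 22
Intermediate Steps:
√(q(r(9)) + (-34 + 0)*(-14)) = √(8 + (-34 + 0)*(-14)) = √(8 - 34*(-14)) = √(8 + 476) = √484 = 22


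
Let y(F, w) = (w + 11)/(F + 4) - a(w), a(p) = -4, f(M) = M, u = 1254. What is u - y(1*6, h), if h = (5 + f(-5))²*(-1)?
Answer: 12489/10 ≈ 1248.9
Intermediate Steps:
h = 0 (h = (5 - 5)²*(-1) = 0²*(-1) = 0*(-1) = 0)
y(F, w) = 4 + (11 + w)/(4 + F) (y(F, w) = (w + 11)/(F + 4) - 1*(-4) = (11 + w)/(4 + F) + 4 = 4 + (11 + w)/(4 + F))
u - y(1*6, h) = 1254 - (27 + 0 + 4*(1*6))/(4 + 1*6) = 1254 - (27 + 0 + 4*6)/(4 + 6) = 1254 - (27 + 0 + 24)/10 = 1254 - 51/10 = 12489/10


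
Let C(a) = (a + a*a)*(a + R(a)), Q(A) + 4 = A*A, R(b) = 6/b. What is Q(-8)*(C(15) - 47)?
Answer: 218940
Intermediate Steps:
Q(A) = -4 + A² (Q(A) = -4 + A*A = -4 + A²)
C(a) = (a + a²)*(a + 6/a) (C(a) = (a + a*a)*(a + 6/a) = (a + a²)*(a + 6/a))
Q(-8)*(C(15) - 47) = (-4 + (-8)²)*((6 + 15*(6 + 15 + 15²)) - 47) = (-4 + 64)*((6 + 15*(6 + 15 + 225)) - 47) = 60*((6 + 15*246) - 47) = 60*((6 + 3690) - 47) = 60*(3696 - 47) = 60*3649 = 218940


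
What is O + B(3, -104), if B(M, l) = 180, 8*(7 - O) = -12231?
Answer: 13727/8 ≈ 1715.9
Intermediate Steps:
O = 12287/8 (O = 7 - 1/8*(-12231) = 7 + 12231/8 = 12287/8 ≈ 1535.9)
O + B(3, -104) = 12287/8 + 180 = 13727/8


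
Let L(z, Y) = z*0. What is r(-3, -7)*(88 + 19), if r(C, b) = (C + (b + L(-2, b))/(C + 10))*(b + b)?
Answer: 5992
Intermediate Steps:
L(z, Y) = 0
r(C, b) = 2*b*(C + b/(10 + C)) (r(C, b) = (C + (b + 0)/(C + 10))*(b + b) = (C + b/(10 + C))*(2*b) = 2*b*(C + b/(10 + C)))
r(-3, -7)*(88 + 19) = (2*(-7)*(-7 + (-3)² + 10*(-3))/(10 - 3))*(88 + 19) = (2*(-7)*(-7 + 9 - 30)/7)*107 = (2*(-7)*(⅐)*(-28))*107 = 56*107 = 5992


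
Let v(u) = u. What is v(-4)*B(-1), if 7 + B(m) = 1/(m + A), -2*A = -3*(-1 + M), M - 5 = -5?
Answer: 148/5 ≈ 29.600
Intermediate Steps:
M = 0 (M = 5 - 5 = 0)
A = -3/2 (A = -(-3)*(-1 + 0)/2 = -(-3)*(-1)/2 = -1/2*3 = -3/2 ≈ -1.5000)
B(m) = -7 + 1/(-3/2 + m) (B(m) = -7 + 1/(m - 3/2) = -7 + 1/(-3/2 + m))
v(-4)*B(-1) = -4*(23 - 14*(-1))/(-3 + 2*(-1)) = -4*(23 + 14)/(-3 - 2) = -4*37/(-5) = -(-4)*37/5 = -4*(-37/5) = 148/5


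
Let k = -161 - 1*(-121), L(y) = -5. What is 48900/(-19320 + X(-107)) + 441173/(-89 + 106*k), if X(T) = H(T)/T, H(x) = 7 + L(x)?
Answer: -467330990783/4474545309 ≈ -104.44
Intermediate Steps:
k = -40 (k = -161 + 121 = -40)
H(x) = 2 (H(x) = 7 - 5 = 2)
X(T) = 2/T
48900/(-19320 + X(-107)) + 441173/(-89 + 106*k) = 48900/(-19320 + 2/(-107)) + 441173/(-89 + 106*(-40)) = 48900/(-19320 + 2*(-1/107)) + 441173/(-89 - 4240) = 48900/(-19320 - 2/107) + 441173/(-4329) = 48900/(-2067242/107) + 441173*(-1/4329) = 48900*(-107/2067242) - 441173/4329 = -2616150/1033621 - 441173/4329 = -467330990783/4474545309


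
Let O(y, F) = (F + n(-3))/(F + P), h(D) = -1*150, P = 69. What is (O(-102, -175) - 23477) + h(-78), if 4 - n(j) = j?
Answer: -1252147/53 ≈ -23625.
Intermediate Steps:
n(j) = 4 - j
h(D) = -150
O(y, F) = (7 + F)/(69 + F) (O(y, F) = (F + (4 - 1*(-3)))/(F + 69) = (F + (4 + 3))/(69 + F) = (F + 7)/(69 + F) = (7 + F)/(69 + F))
(O(-102, -175) - 23477) + h(-78) = ((7 - 175)/(69 - 175) - 23477) - 150 = (-168/(-106) - 23477) - 150 = (-1/106*(-168) - 23477) - 150 = (84/53 - 23477) - 150 = -1244197/53 - 150 = -1252147/53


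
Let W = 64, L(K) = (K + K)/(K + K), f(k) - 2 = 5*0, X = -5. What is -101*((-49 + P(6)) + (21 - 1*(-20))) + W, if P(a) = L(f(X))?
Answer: 771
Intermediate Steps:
f(k) = 2 (f(k) = 2 + 5*0 = 2 + 0 = 2)
L(K) = 1 (L(K) = (2*K)/((2*K)) = (2*K)*(1/(2*K)) = 1)
P(a) = 1
-101*((-49 + P(6)) + (21 - 1*(-20))) + W = -101*((-49 + 1) + (21 - 1*(-20))) + 64 = -101*(-48 + (21 + 20)) + 64 = -101*(-48 + 41) + 64 = -101*(-7) + 64 = 707 + 64 = 771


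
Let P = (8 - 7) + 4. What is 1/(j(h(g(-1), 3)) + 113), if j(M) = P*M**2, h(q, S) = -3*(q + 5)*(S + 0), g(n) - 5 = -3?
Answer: 1/19958 ≈ 5.0105e-5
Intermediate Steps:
g(n) = 2 (g(n) = 5 - 3 = 2)
P = 5 (P = 1 + 4 = 5)
h(q, S) = -3*S*(5 + q) (h(q, S) = -3*(5 + q)*S = -3*S*(5 + q))
j(M) = 5*M**2
1/(j(h(g(-1), 3)) + 113) = 1/(5*(-3*3*(5 + 2))**2 + 113) = 1/(5*(-3*3*7)**2 + 113) = 1/(5*(-63)**2 + 113) = 1/(5*3969 + 113) = 1/(19845 + 113) = 1/19958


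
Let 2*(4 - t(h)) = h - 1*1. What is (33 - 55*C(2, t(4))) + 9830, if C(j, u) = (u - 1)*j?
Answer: 9698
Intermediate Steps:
t(h) = 9/2 - h/2 (t(h) = 4 - (h - 1*1)/2 = 4 - (h - 1)/2 = 4 - (-1 + h)/2 = 4 + (½ - h/2) = 9/2 - h/2)
C(j, u) = j*(-1 + u) (C(j, u) = (-1 + u)*j = j*(-1 + u))
(33 - 55*C(2, t(4))) + 9830 = (33 - 110*(-1 + (9/2 - ½*4))) + 9830 = (33 - 110*(-1 + (9/2 - 2))) + 9830 = (33 - 110*(-1 + 5/2)) + 9830 = (33 - 110*3/2) + 9830 = (33 - 55*3) + 9830 = (33 - 165) + 9830 = -132 + 9830 = 9698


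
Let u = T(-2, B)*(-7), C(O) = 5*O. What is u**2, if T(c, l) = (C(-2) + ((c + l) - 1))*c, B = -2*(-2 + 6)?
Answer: 86436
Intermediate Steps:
B = -8 (B = -2*4 = -8)
T(c, l) = c*(-11 + c + l) (T(c, l) = (5*(-2) + ((c + l) - 1))*c = (-10 + (-1 + c + l))*c = (-11 + c + l)*c = c*(-11 + c + l))
u = -294 (u = -2*(-11 - 2 - 8)*(-7) = -2*(-21)*(-7) = 42*(-7) = -294)
u**2 = (-294)**2 = 86436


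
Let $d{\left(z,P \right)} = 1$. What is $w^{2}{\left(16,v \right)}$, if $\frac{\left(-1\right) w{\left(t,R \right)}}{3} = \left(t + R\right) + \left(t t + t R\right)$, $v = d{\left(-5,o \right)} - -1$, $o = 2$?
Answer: $842724$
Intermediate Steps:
$v = 2$ ($v = 1 - -1 = 1 + 1 = 2$)
$w{\left(t,R \right)} = - 3 R - 3 t - 3 t^{2} - 3 R t$ ($w{\left(t,R \right)} = - 3 \left(\left(t + R\right) + \left(t t + t R\right)\right) = - 3 \left(\left(R + t\right) + \left(t^{2} + R t\right)\right) = - 3 \left(R + t + t^{2} + R t\right) = - 3 R - 3 t - 3 t^{2} - 3 R t$)
$w^{2}{\left(16,v \right)} = \left(\left(-3\right) 2 - 48 - 3 \cdot 16^{2} - 6 \cdot 16\right)^{2} = \left(-6 - 48 - 768 - 96\right)^{2} = \left(-918\right)^{2} = 842724$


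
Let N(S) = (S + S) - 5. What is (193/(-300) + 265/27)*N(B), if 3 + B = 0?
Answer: -272393/2700 ≈ -100.89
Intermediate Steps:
B = -3 (B = -3 + 0 = -3)
N(S) = -5 + 2*S (N(S) = 2*S - 5 = -5 + 2*S)
(193/(-300) + 265/27)*N(B) = (193/(-300) + 265/27)*(-5 + 2*(-3)) = (193*(-1/300) + 265*(1/27))*(-5 - 6) = (-193/300 + 265/27)*(-11) = (24763/2700)*(-11) = -272393/2700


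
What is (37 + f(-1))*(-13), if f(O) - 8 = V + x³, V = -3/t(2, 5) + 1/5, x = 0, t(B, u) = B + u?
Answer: -20371/35 ≈ -582.03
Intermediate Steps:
V = -8/35 (V = -3/(2 + 5) + 1/5 = -3/7 + 1*(⅕) = -3*⅐ + ⅕ = -3/7 + ⅕ = -8/35 ≈ -0.22857)
f(O) = 272/35 (f(O) = 8 + (-8/35 + 0³) = 8 + (-8/35 + 0) = 8 - 8/35 = 272/35)
(37 + f(-1))*(-13) = (37 + 272/35)*(-13) = (1567/35)*(-13) = -20371/35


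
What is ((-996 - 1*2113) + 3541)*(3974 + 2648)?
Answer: 2860704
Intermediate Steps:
((-996 - 1*2113) + 3541)*(3974 + 2648) = ((-996 - 2113) + 3541)*6622 = (-3109 + 3541)*6622 = 432*6622 = 2860704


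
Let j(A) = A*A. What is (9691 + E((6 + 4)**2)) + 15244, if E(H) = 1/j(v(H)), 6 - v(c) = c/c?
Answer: 623376/25 ≈ 24935.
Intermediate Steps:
v(c) = 5 (v(c) = 6 - c/c = 6 - 1*1 = 6 - 1 = 5)
j(A) = A**2
E(H) = 1/25 (E(H) = 1/(5**2) = 1/25)
(9691 + E((6 + 4)**2)) + 15244 = (9691 + 1/25) + 15244 = 242276/25 + 15244 = 623376/25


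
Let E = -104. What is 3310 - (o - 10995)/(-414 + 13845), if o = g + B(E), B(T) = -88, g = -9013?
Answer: 44476706/13431 ≈ 3311.5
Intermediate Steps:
o = -9101 (o = -9013 - 88 = -9101)
3310 - (o - 10995)/(-414 + 13845) = 3310 - (-9101 - 10995)/(-414 + 13845) = 3310 - (-20096)/13431 = 3310 - 1*(-20096/13431) = 3310 + 20096/13431 = 44476706/13431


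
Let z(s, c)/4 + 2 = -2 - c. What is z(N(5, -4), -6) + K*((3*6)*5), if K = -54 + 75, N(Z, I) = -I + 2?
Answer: 1898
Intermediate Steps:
N(Z, I) = 2 - I
K = 21
z(s, c) = -16 - 4*c (z(s, c) = -8 + 4*(-2 - c) = -8 + (-8 - 4*c) = -16 - 4*c)
z(N(5, -4), -6) + K*((3*6)*5) = (-16 - 4*(-6)) + 21*((3*6)*5) = (-16 + 24) + 21*(18*5) = 8 + 21*90 = 8 + 1890 = 1898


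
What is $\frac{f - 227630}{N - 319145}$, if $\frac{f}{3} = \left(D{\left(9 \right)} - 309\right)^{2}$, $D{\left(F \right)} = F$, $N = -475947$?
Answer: $- \frac{21185}{397546} \approx -0.053289$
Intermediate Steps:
$f = 270000$ ($f = 3 \left(9 - 309\right)^{2} = 3 \left(-300\right)^{2} = 3 \cdot 90000 = 270000$)
$\frac{f - 227630}{N - 319145} = \frac{270000 - 227630}{-475947 - 319145} = \frac{42370}{-795092} = 42370 \left(- \frac{1}{795092}\right) = - \frac{21185}{397546}$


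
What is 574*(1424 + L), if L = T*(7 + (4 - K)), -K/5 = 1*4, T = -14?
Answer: 568260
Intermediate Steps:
K = -20 (K = -5*4 = -20)
L = -434 (L = -14*(7 + (4 - 1*(-20))) = -14*(7 + (4 + 20)) = -14*(7 + 24) = -14*31 = -434)
574*(1424 + L) = 574*(1424 - 434) = 574*990 = 568260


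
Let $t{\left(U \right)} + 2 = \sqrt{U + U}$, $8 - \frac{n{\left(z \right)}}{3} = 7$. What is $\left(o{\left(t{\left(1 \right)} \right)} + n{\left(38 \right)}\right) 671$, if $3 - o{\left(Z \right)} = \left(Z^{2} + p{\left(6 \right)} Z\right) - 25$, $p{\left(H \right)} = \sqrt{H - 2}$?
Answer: $19459 + 1342 \sqrt{2} \approx 21357.0$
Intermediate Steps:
$n{\left(z \right)} = 3$ ($n{\left(z \right)} = 24 - 21 = 3$)
$p{\left(H \right)} = \sqrt{-2 + H}$
$t{\left(U \right)} = -2 + \sqrt{2} \sqrt{U}$ ($t{\left(U \right)} = -2 + \sqrt{U + U} = -2 + \sqrt{2 U} = -2 + \sqrt{2} \sqrt{U}$)
$o{\left(Z \right)} = 28 - Z^{2} - 2 Z$ ($o{\left(Z \right)} = 3 - \left(\left(Z^{2} + \sqrt{-2 + 6} Z\right) - 25\right) = 3 - \left(\left(Z^{2} + \sqrt{4} Z\right) - 25\right) = 3 - \left(\left(Z^{2} + 2 Z\right) - 25\right) = 3 - \left(-25 + Z^{2} + 2 Z\right) = 28 - Z^{2} - 2 Z$)
$\left(o{\left(t{\left(1 \right)} \right)} + n{\left(38 \right)}\right) 671 = \left(\left(28 - \left(-2 + \sqrt{2} \sqrt{1}\right)^{2} - 2 \left(-2 + \sqrt{2} \sqrt{1}\right)\right) + 3\right) 671 = \left(\left(28 - \left(-2 + \sqrt{2} \cdot 1\right)^{2} - 2 \left(-2 + \sqrt{2} \cdot 1\right)\right) + 3\right) 671 = \left(\left(28 - \left(-2 + \sqrt{2}\right)^{2} - 2 \left(-2 + \sqrt{2}\right)\right) + 3\right) 671 = \left(\left(28 - \left(-2 + \sqrt{2}\right)^{2} + \left(4 - 2 \sqrt{2}\right)\right) + 3\right) 671 = \left(\left(32 - \left(-2 + \sqrt{2}\right)^{2} - 2 \sqrt{2}\right) + 3\right) 671 = \left(35 - \left(-2 + \sqrt{2}\right)^{2} - 2 \sqrt{2}\right) 671 = 23485 - 1342 \sqrt{2} - 671 \left(-2 + \sqrt{2}\right)^{2}$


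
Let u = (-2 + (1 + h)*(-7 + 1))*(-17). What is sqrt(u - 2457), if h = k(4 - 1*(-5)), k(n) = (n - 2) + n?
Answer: I*sqrt(689) ≈ 26.249*I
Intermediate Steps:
k(n) = -2 + 2*n (k(n) = (-2 + n) + n = -2 + 2*n)
h = 16 (h = -2 + 2*(4 - 1*(-5)) = -2 + 2*(4 + 5) = -2 + 2*9 = -2 + 18 = 16)
u = 1768 (u = (-2 + (1 + 16)*(-7 + 1))*(-17) = (-2 + 17*(-6))*(-17) = (-2 - 102)*(-17) = -104*(-17) = 1768)
sqrt(u - 2457) = sqrt(1768 - 2457) = sqrt(-689) = I*sqrt(689)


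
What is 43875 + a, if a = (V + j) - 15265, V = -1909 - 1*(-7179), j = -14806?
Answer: 19074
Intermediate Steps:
V = 5270 (V = -1909 + 7179 = 5270)
a = -24801 (a = (5270 - 14806) - 15265 = -9536 - 15265 = -24801)
43875 + a = 43875 - 24801 = 19074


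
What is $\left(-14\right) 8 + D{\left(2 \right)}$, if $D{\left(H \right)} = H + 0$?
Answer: $-110$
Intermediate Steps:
$D{\left(H \right)} = H$
$\left(-14\right) 8 + D{\left(2 \right)} = \left(-14\right) 8 + 2 = -112 + 2 = -110$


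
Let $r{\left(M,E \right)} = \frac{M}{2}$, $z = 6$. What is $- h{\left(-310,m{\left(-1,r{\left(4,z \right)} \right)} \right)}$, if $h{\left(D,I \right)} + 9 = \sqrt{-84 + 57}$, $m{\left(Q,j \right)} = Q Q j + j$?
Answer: $9 - 3 i \sqrt{3} \approx 9.0 - 5.1962 i$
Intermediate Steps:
$r{\left(M,E \right)} = \frac{M}{2}$ ($r{\left(M,E \right)} = M \frac{1}{2} = \frac{M}{2}$)
$m{\left(Q,j \right)} = j + j Q^{2}$ ($m{\left(Q,j \right)} = Q^{2} j + j = j Q^{2} + j = j + j Q^{2}$)
$h{\left(D,I \right)} = -9 + 3 i \sqrt{3}$ ($h{\left(D,I \right)} = -9 + \sqrt{-84 + 57} = -9 + \sqrt{-27} = -9 + 3 i \sqrt{3}$)
$- h{\left(-310,m{\left(-1,r{\left(4,z \right)} \right)} \right)} = - (-9 + 3 i \sqrt{3}) = 9 - 3 i \sqrt{3}$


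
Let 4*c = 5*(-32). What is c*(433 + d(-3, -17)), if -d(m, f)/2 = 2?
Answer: -17160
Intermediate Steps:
d(m, f) = -4 (d(m, f) = -2*2 = -4)
c = -40 (c = (5*(-32))/4 = (¼)*(-160) = -40)
c*(433 + d(-3, -17)) = -40*(433 - 4) = -40*429 = -17160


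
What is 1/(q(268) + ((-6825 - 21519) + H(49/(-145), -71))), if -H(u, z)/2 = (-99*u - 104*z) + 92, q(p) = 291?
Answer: -145/6245427 ≈ -2.3217e-5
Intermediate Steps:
H(u, z) = -184 + 198*u + 208*z (H(u, z) = -2*((-99*u - 104*z) + 92) = -2*((-104*z - 99*u) + 92) = -2*(92 - 104*z - 99*u) = -184 + 198*u + 208*z)
1/(q(268) + ((-6825 - 21519) + H(49/(-145), -71))) = 1/(291 + ((-6825 - 21519) + (-184 + 198*(49/(-145)) + 208*(-71)))) = 1/(291 + (-28344 + (-184 + 198*(49*(-1/145)) - 14768))) = 1/(291 + (-28344 + (-184 + 198*(-49/145) - 14768))) = 1/(291 + (-28344 + (-184 - 9702/145 - 14768))) = 1/(291 + (-28344 - 2177742/145)) = 1/(291 - 6287622/145) = 1/(-6245427/145) = -145/6245427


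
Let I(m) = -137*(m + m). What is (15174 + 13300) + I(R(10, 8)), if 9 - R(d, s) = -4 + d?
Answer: 27652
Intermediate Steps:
R(d, s) = 13 - d (R(d, s) = 9 - (-4 + d) = 9 + (4 - d) = 13 - d)
I(m) = -274*m
(15174 + 13300) + I(R(10, 8)) = (15174 + 13300) - 274*(13 - 1*10) = 28474 - 274*(13 - 10) = 28474 - 274*3 = 28474 - 822 = 27652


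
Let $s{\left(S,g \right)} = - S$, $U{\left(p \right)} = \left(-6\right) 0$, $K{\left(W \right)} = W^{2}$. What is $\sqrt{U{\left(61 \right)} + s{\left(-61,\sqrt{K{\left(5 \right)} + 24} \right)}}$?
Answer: $\sqrt{61} \approx 7.8102$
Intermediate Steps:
$U{\left(p \right)} = 0$
$\sqrt{U{\left(61 \right)} + s{\left(-61,\sqrt{K{\left(5 \right)} + 24} \right)}} = \sqrt{0 - -61} = \sqrt{0 + 61} = \sqrt{61}$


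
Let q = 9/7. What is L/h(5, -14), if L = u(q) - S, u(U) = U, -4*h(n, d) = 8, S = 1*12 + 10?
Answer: 145/14 ≈ 10.357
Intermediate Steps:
S = 22 (S = 12 + 10 = 22)
q = 9/7 (q = 9*(⅐) = 9/7 ≈ 1.2857)
h(n, d) = -2 (h(n, d) = -¼*8 = -2)
L = -145/7 (L = 9/7 - 1*22 = 9/7 - 22 = -145/7 ≈ -20.714)
L/h(5, -14) = -145/7/(-2) = -145/7*(-½) = 145/14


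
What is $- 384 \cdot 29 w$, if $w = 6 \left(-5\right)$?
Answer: $334080$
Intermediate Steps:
$w = -30$
$- 384 \cdot 29 w = - 384 \cdot 29 \left(-30\right) = \left(-384\right) \left(-870\right) = 334080$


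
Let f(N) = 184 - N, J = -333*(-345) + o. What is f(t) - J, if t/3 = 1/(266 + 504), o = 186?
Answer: -88462993/770 ≈ -1.1489e+5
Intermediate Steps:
t = 3/770 (t = 3/(266 + 504) = 3/770 ≈ 0.0038961)
J = 115071 (J = -333*(-345) + 186 = 114885 + 186 = 115071)
f(t) - J = (184 - 1*3/770) - 1*115071 = (184 - 3/770) - 115071 = 141677/770 - 115071 = -88462993/770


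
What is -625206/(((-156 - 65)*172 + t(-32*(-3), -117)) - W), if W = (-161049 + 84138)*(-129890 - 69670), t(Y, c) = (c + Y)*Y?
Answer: 312603/7674199594 ≈ 4.0734e-5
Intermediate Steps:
t(Y, c) = Y*(Y + c) (t(Y, c) = (Y + c)*Y = Y*(Y + c))
W = 15348359160 (W = -76911*(-199560) = 15348359160)
-625206/(((-156 - 65)*172 + t(-32*(-3), -117)) - W) = -625206/(((-156 - 65)*172 + (-32*(-3))*(-32*(-3) - 117)) - 1*15348359160) = -625206/((-221*172 + 96*(96 - 117)) - 15348359160) = -625206/((-38012 + 96*(-21)) - 15348359160) = -625206/((-38012 - 2016) - 15348359160) = -625206/(-40028 - 15348359160) = -625206/(-15348399188) = -625206*(-1/15348399188) = 312603/7674199594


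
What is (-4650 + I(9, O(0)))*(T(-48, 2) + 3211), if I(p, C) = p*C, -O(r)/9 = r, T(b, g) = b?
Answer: -14707950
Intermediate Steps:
O(r) = -9*r
I(p, C) = C*p
(-4650 + I(9, O(0)))*(T(-48, 2) + 3211) = (-4650 - 9*0*9)*(-48 + 3211) = (-4650 + 0*9)*3163 = (-4650 + 0)*3163 = -4650*3163 = -14707950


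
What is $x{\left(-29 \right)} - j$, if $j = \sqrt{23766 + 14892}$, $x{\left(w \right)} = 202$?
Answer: $202 - \sqrt{38658} \approx 5.3836$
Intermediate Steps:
$j = \sqrt{38658} \approx 196.62$
$x{\left(-29 \right)} - j = 202 - \sqrt{38658}$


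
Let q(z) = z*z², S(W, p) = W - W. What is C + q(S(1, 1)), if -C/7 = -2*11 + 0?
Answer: 154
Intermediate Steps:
S(W, p) = 0
q(z) = z³
C = 154 (C = -7*(-2*11 + 0) = -7*(-22 + 0) = -7*(-22) = 154)
C + q(S(1, 1)) = 154 + 0³ = 154 + 0 = 154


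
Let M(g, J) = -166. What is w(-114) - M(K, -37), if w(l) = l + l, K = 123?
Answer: -62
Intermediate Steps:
w(l) = 2*l
w(-114) - M(K, -37) = 2*(-114) - 1*(-166) = -228 + 166 = -62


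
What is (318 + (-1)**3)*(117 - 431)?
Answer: -99538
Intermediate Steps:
(318 + (-1)**3)*(117 - 431) = (318 - 1)*(-314) = 317*(-314) = -99538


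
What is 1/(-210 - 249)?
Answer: -1/459 ≈ -0.0021787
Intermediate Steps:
1/(-210 - 249) = 1/(-459) = -1/459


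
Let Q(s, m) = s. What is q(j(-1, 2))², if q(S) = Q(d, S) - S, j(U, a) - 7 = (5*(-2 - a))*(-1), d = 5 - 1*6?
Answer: 784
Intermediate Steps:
d = -1 (d = 5 - 6 = -1)
j(U, a) = 17 + 5*a (j(U, a) = 7 + (5*(-2 - a))*(-1) = 7 + (-10 - 5*a)*(-1) = 7 + (10 + 5*a) = 17 + 5*a)
q(S) = -1 - S
q(j(-1, 2))² = (-1 - (17 + 5*2))² = (-1 - (17 + 10))² = (-1 - 1*27)² = (-1 - 27)² = (-28)² = 784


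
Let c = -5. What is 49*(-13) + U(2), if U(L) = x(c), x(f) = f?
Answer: -642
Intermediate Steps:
U(L) = -5
49*(-13) + U(2) = 49*(-13) - 5 = -637 - 5 = -642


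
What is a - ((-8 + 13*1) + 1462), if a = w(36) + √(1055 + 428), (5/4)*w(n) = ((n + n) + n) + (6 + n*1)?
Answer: -1347 + √1483 ≈ -1308.5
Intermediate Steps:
w(n) = 24/5 + 16*n/5 (w(n) = 4*(((n + n) + n) + (6 + n*1))/5 = 4*((2*n + n) + (6 + n))/5 = 4*(3*n + (6 + n))/5 = 4*(6 + 4*n)/5 = 24/5 + 16*n/5)
a = 120 + √1483 (a = (24/5 + (16/5)*36) + √(1055 + 428) = (24/5 + 576/5) + √1483 = 120 + √1483 ≈ 158.51)
a - ((-8 + 13*1) + 1462) = (120 + √1483) - ((-8 + 13*1) + 1462) = (120 + √1483) - ((-8 + 13) + 1462) = (120 + √1483) - (5 + 1462) = (120 + √1483) - 1*1467 = (120 + √1483) - 1467 = -1347 + √1483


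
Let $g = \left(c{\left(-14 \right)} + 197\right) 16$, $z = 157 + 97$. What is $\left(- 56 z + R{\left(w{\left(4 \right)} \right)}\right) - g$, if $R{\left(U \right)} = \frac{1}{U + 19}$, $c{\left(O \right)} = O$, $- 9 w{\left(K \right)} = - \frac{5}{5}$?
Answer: $- \frac{2950135}{172} \approx -17152.0$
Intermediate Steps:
$w{\left(K \right)} = \frac{1}{9}$ ($w{\left(K \right)} = - \frac{\left(-5\right) \frac{1}{5}}{9} = \left(- \frac{1}{9}\right) \left(-1\right) = \frac{1}{9}$)
$R{\left(U \right)} = \frac{1}{19 + U}$
$z = 254$
$g = 2928$ ($g = \left(-14 + 197\right) 16 = 183 \cdot 16 = 2928$)
$\left(- 56 z + R{\left(w{\left(4 \right)} \right)}\right) - g = \left(\left(-56\right) 254 + \frac{1}{19 + \frac{1}{9}}\right) - 2928 = \left(-14224 + \frac{1}{\frac{172}{9}}\right) - 2928 = \left(-14224 + \frac{9}{172}\right) - 2928 = - \frac{2446519}{172} - 2928 = - \frac{2950135}{172}$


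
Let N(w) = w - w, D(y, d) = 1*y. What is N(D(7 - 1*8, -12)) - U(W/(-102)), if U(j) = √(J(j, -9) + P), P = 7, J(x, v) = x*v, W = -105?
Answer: -I*√2618/34 ≈ -1.5049*I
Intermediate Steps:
J(x, v) = v*x
D(y, d) = y
N(w) = 0
U(j) = √(7 - 9*j) (U(j) = √(-9*j + 7) = √(7 - 9*j))
N(D(7 - 1*8, -12)) - U(W/(-102)) = 0 - √(7 - (-945)/(-102)) = 0 - √(7 - (-945)*(-1)/102) = 0 - √(7 - 9*35/34) = 0 - √(7 - 315/34) = 0 - √(-77/34) = 0 - I*√2618/34 = -I*√2618/34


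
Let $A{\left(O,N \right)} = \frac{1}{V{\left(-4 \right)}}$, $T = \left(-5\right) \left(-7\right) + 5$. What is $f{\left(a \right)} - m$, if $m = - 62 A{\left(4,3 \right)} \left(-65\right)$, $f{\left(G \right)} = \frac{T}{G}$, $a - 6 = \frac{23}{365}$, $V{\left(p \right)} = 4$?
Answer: $- \frac{4429995}{4426} \approx -1000.9$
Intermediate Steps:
$a = \frac{2213}{365}$ ($a = 6 + \frac{23}{365} = \frac{2213}{365} \approx 6.063$)
$T = 40$ ($T = 35 + 5 = 40$)
$A{\left(O,N \right)} = \frac{1}{4}$
$f{\left(G \right)} = \frac{40}{G}$
$m = \frac{2015}{2}$ ($m = \left(-62\right) \frac{1}{4} \left(-65\right) = \left(- \frac{31}{2}\right) \left(-65\right) = \frac{2015}{2} \approx 1007.5$)
$f{\left(a \right)} - m = \frac{40}{\frac{2213}{365}} - \frac{2015}{2} = 40 \cdot \frac{365}{2213} - \frac{2015}{2} = \frac{14600}{2213} - \frac{2015}{2} = - \frac{4429995}{4426}$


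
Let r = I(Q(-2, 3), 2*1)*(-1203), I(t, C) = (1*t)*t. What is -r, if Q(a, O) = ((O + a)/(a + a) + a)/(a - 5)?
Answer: 97443/784 ≈ 124.29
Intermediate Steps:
Q(a, O) = (a + (O + a)/(2*a))/(-5 + a) (Q(a, O) = ((O + a)/((2*a)) + a)/(-5 + a) = ((O + a)*(1/(2*a)) + a)/(-5 + a) = ((O + a)/(2*a) + a)/(-5 + a) = (a + (O + a)/(2*a))/(-5 + a))
I(t, C) = t**2 (I(t, C) = t*t = t**2)
r = -97443/784 (r = ((1/2)*(3 - 2 + 2*(-2)**2)/(-2*(-5 - 2)))**2*(-1203) = ((1/2)*(-1/2)*(3 - 2 + 2*4)/(-7))**2*(-1203) = ((1/2)*(-1/2)*(-1/7)*(3 - 2 + 8))**2*(-1203) = ((1/2)*(-1/2)*(-1/7)*9)**2*(-1203) = (9/28)**2*(-1203) = (81/784)*(-1203) = -97443/784 ≈ -124.29)
-r = -1*(-97443/784) = 97443/784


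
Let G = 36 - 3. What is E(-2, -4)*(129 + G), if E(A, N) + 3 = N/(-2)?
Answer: -162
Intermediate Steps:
E(A, N) = -3 - N/2 (E(A, N) = -3 + N/(-2) = -3 + N*(-½) = -3 - N/2)
G = 33
E(-2, -4)*(129 + G) = (-3 - ½*(-4))*(129 + 33) = (-3 + 2)*162 = -1*162 = -162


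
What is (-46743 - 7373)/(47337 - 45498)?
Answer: -54116/1839 ≈ -29.427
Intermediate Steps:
(-46743 - 7373)/(47337 - 45498) = -54116/1839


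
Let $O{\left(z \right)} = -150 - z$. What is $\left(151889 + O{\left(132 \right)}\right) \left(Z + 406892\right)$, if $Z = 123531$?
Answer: $80415839761$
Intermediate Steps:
$\left(151889 + O{\left(132 \right)}\right) \left(Z + 406892\right) = \left(151889 - 282\right) \left(123531 + 406892\right) = \left(151889 - 282\right) 530423 = 151607 \cdot 530423 = 80415839761$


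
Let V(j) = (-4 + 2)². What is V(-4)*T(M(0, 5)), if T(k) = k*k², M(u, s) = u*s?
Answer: 0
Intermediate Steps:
M(u, s) = s*u
V(j) = 4 (V(j) = (-2)² = 4)
T(k) = k³
V(-4)*T(M(0, 5)) = 4*(5*0)³ = 4*0³ = 4*0 = 0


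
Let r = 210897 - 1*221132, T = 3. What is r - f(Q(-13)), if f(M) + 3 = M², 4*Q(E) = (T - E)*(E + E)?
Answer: -21048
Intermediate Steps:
r = -10235 (r = 210897 - 221132 = -10235)
Q(E) = E*(3 - E)/2 (Q(E) = ((3 - E)*(E + E))/4 = ((3 - E)*(2*E))/4 = (2*E*(3 - E))/4 = E*(3 - E)/2)
f(M) = -3 + M²
r - f(Q(-13)) = -10235 - (-3 + ((½)*(-13)*(3 - 1*(-13)))²) = -10235 - (-3 + ((½)*(-13)*(3 + 13))²) = -10235 - (-3 + ((½)*(-13)*16)²) = -10235 - (-3 + (-104)²) = -10235 - (-3 + 10816) = -10235 - 1*10813 = -10235 - 10813 = -21048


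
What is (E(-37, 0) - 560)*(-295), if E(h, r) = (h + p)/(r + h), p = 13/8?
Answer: 48815715/296 ≈ 1.6492e+5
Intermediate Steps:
p = 13/8 (p = 13*(⅛) = 13/8 ≈ 1.6250)
E(h, r) = (13/8 + h)/(h + r) (E(h, r) = (h + 13/8)/(r + h) = (13/8 + h)/(h + r))
(E(-37, 0) - 560)*(-295) = ((13/8 - 37)/(-37 + 0) - 560)*(-295) = (-283/8/(-37) - 560)*(-295) = (-1/37*(-283/8) - 560)*(-295) = (283/296 - 560)*(-295) = -165477/296*(-295) = 48815715/296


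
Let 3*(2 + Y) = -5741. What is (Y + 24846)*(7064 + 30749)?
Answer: 2601194083/3 ≈ 8.6706e+8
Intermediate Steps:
Y = -5747/3 (Y = -2 + (1/3)*(-5741) = -2 - 5741/3 = -5747/3 ≈ -1915.7)
(Y + 24846)*(7064 + 30749) = (-5747/3 + 24846)*(7064 + 30749) = (68791/3)*37813 = 2601194083/3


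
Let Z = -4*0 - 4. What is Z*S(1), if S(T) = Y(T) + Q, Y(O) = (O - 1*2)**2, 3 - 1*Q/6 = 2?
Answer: -28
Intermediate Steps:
Q = 6 (Q = 18 - 6*2 = 18 - 12 = 6)
Y(O) = (-2 + O)**2 (Y(O) = (O - 2)**2 = (-2 + O)**2)
S(T) = 6 + (-2 + T)**2 (S(T) = (-2 + T)**2 + 6 = 6 + (-2 + T)**2)
Z = -4 (Z = 0 - 4 = -4)
Z*S(1) = -4*(6 + (-2 + 1)**2) = -4*(6 + (-1)**2) = -4*(6 + 1) = -4*7 = -28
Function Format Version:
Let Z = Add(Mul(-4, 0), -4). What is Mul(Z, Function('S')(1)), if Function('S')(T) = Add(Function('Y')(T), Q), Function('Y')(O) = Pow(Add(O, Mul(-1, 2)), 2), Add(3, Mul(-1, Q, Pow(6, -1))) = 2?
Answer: -28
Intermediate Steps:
Q = 6 (Q = Add(18, Mul(-6, 2)) = Add(18, -12) = 6)
Function('Y')(O) = Pow(Add(-2, O), 2) (Function('Y')(O) = Pow(Add(O, -2), 2) = Pow(Add(-2, O), 2))
Function('S')(T) = Add(6, Pow(Add(-2, T), 2)) (Function('S')(T) = Add(Pow(Add(-2, T), 2), 6) = Add(6, Pow(Add(-2, T), 2)))
Z = -4 (Z = Add(0, -4) = -4)
Mul(Z, Function('S')(1)) = Mul(-4, Add(6, Pow(Add(-2, 1), 2))) = Mul(-4, Add(6, Pow(-1, 2))) = Mul(-4, Add(6, 1)) = Mul(-4, 7) = -28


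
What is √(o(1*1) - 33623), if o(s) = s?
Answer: I*√33622 ≈ 183.36*I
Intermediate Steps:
√(o(1*1) - 33623) = √(1*1 - 33623) = √(1 - 33623) = √(-33622) = I*√33622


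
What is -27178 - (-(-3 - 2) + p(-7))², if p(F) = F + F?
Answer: -27259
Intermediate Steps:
p(F) = 2*F
-27178 - (-(-3 - 2) + p(-7))² = -27178 - (-(-3 - 2) + 2*(-7))² = -27178 - (-1*(-5) - 14)² = -27178 - (5 - 14)² = -27178 - 1*(-9)² = -27178 - 1*81 = -27178 - 81 = -27259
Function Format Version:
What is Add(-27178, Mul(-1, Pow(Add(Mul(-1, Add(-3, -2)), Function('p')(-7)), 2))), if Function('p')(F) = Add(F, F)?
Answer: -27259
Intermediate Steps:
Function('p')(F) = Mul(2, F)
Add(-27178, Mul(-1, Pow(Add(Mul(-1, Add(-3, -2)), Function('p')(-7)), 2))) = Add(-27178, Mul(-1, Pow(Add(Mul(-1, Add(-3, -2)), Mul(2, -7)), 2))) = Add(-27178, Mul(-1, Pow(Add(Mul(-1, -5), -14), 2))) = Add(-27178, Mul(-1, Pow(Add(5, -14), 2))) = Add(-27178, Mul(-1, Pow(-9, 2))) = Add(-27178, Mul(-1, 81)) = Add(-27178, -81) = -27259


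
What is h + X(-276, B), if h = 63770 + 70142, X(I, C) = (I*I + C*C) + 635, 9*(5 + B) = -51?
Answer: 1897531/9 ≈ 2.1084e+5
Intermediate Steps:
B = -32/3 (B = -5 + (⅑)*(-51) = -5 - 17/3 = -32/3 ≈ -10.667)
X(I, C) = 635 + C² + I² (X(I, C) = (I² + C²) + 635 = (C² + I²) + 635 = 635 + C² + I²)
h = 133912
h + X(-276, B) = 133912 + (635 + (-32/3)² + (-276)²) = 133912 + (635 + 1024/9 + 76176) = 133912 + 692323/9 = 1897531/9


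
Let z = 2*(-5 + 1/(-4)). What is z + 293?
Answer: 565/2 ≈ 282.50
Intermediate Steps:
z = -21/2 (z = 2*(-5 - ¼) = 2*(-21/4) = -21/2 ≈ -10.500)
z + 293 = -21/2 + 293 = 565/2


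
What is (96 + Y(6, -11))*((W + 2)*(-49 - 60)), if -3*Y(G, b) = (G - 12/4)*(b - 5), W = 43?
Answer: -549360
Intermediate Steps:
Y(G, b) = -(-5 + b)*(-3 + G)/3 (Y(G, b) = -(G - 12/4)*(b - 5)/3 = -(G - 12/4)*(-5 + b)/3 = -(G - 2*3/2)*(-5 + b)/3 = -(G - 3)*(-5 + b)/3 = -(-3 + G)*(-5 + b)/3 = -(-5 + b)*(-3 + G)/3)
(96 + Y(6, -11))*((W + 2)*(-49 - 60)) = (96 + (-5 - 11 + (5/3)*6 - ⅓*6*(-11)))*((43 + 2)*(-49 - 60)) = (96 + (-5 - 11 + 10 + 22))*(45*(-109)) = (96 + 16)*(-4905) = 112*(-4905) = -549360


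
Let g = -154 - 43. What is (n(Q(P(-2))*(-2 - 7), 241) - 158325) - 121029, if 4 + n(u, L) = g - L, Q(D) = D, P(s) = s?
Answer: -279796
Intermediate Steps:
g = -197
n(u, L) = -201 - L (n(u, L) = -4 + (-197 - L) = -201 - L)
(n(Q(P(-2))*(-2 - 7), 241) - 158325) - 121029 = ((-201 - 1*241) - 158325) - 121029 = ((-201 - 241) - 158325) - 121029 = (-442 - 158325) - 121029 = -158767 - 121029 = -279796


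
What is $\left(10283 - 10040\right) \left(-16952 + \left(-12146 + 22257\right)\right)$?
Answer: $-1662363$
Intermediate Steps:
$\left(10283 - 10040\right) \left(-16952 + \left(-12146 + 22257\right)\right) = 243 \left(-16952 + 10111\right) = 243 \left(-6841\right) = -1662363$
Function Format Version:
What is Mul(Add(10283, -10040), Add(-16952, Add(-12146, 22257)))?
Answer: -1662363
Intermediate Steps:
Mul(Add(10283, -10040), Add(-16952, Add(-12146, 22257))) = Mul(243, Add(-16952, 10111)) = Mul(243, -6841) = -1662363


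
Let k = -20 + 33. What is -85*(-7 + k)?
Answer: -510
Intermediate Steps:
k = 13
-85*(-7 + k) = -85*(-7 + 13) = -85*6 = -510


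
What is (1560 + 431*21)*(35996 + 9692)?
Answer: 484795368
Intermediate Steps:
(1560 + 431*21)*(35996 + 9692) = (1560 + 9051)*45688 = 10611*45688 = 484795368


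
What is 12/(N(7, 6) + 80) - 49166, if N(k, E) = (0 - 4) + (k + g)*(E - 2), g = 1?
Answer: -442493/9 ≈ -49166.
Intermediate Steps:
N(k, E) = -4 + (1 + k)*(-2 + E) (N(k, E) = (0 - 4) + (k + 1)*(E - 2) = -4 + (1 + k)*(-2 + E))
12/(N(7, 6) + 80) - 49166 = 12/((-6 + 6 - 2*7 + 6*7) + 80) - 49166 = 12/((-6 + 6 - 14 + 42) + 80) - 49166 = 12/(28 + 80) - 49166 = 12/108 - 49166 = 12*(1/108) - 49166 = 1/9 - 49166 = -442493/9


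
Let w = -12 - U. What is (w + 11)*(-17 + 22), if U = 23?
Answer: -120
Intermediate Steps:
w = -35 (w = -12 - 1*23 = -12 - 23 = -35)
(w + 11)*(-17 + 22) = (-35 + 11)*(-17 + 22) = -24*5 = -120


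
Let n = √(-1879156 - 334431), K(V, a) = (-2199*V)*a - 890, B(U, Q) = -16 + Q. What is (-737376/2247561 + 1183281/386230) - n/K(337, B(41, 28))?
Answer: 791566498387/289358495010 + I*√2213587/8893646 ≈ 2.7356 + 0.00016729*I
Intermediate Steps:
K(V, a) = -890 - 2199*V*a (K(V, a) = -2199*V*a - 890 = -890 - 2199*V*a)
n = I*√2213587 (n = √(-2213587) = I*√2213587 ≈ 1487.8*I)
(-737376/2247561 + 1183281/386230) - n/K(337, B(41, 28)) = (-737376/2247561 + 1183281/386230) - I*√2213587/(-890 - 2199*337*(-16 + 28)) = (-737376*1/2247561 + 1183281*(1/386230)) - I*√2213587/(-890 - 2199*337*12) = (-245792/749187 + 1183281/386230) - I*√2213587/(-890 - 8892756) = 791566498387/289358495010 - I*√2213587/(-8893646) = 791566498387/289358495010 - I*√2213587*(-1)/8893646 = 791566498387/289358495010 - (-1)*I*√2213587/8893646 = 791566498387/289358495010 + I*√2213587/8893646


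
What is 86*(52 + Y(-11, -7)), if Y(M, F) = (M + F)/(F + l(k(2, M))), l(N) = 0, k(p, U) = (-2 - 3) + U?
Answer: 32852/7 ≈ 4693.1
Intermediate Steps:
k(p, U) = -5 + U
Y(M, F) = (F + M)/F (Y(M, F) = (M + F)/(F + 0) = (F + M)/F)
86*(52 + Y(-11, -7)) = 86*(52 + (-7 - 11)/(-7)) = 86*(52 - ⅐*(-18)) = 86*(52 + 18/7) = 86*(382/7) = 32852/7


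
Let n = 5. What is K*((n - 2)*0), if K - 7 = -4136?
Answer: 0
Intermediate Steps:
K = -4129 (K = 7 - 4136 = -4129)
K*((n - 2)*0) = -4129*(5 - 2)*0 = -12387*0 = -4129*0 = 0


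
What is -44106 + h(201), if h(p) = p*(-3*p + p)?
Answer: -124908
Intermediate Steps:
h(p) = -2*p² (h(p) = p*(-2*p) = -2*p²)
-44106 + h(201) = -44106 - 2*201² = -44106 - 2*40401 = -44106 - 80802 = -124908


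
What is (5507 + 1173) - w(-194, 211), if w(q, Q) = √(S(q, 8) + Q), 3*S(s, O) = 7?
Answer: 6680 - 8*√30/3 ≈ 6665.4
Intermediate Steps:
S(s, O) = 7/3 (S(s, O) = (⅓)*7 = 7/3)
w(q, Q) = √(7/3 + Q)
(5507 + 1173) - w(-194, 211) = (5507 + 1173) - √(21 + 9*211)/3 = 6680 - √(21 + 1899)/3 = 6680 - √1920/3 = 6680 - 8*√30/3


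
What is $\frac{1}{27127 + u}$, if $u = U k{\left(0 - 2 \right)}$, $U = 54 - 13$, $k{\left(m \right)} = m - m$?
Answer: $\frac{1}{27127} \approx 3.6864 \cdot 10^{-5}$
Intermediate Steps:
$k{\left(m \right)} = 0$
$U = 41$ ($U = 54 - 13 = 41$)
$u = 0$ ($u = 41 \cdot 0 = 0$)
$\frac{1}{27127 + u} = \frac{1}{27127 + 0} = \frac{1}{27127}$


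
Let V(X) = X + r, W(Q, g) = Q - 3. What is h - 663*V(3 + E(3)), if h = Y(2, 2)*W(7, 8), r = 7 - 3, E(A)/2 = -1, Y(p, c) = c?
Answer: -3307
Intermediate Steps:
W(Q, g) = -3 + Q
E(A) = -2 (E(A) = 2*(-1) = -2)
r = 4
V(X) = 4 + X (V(X) = X + 4 = 4 + X)
h = 8 (h = 2*(-3 + 7) = 2*4 = 8)
h - 663*V(3 + E(3)) = 8 - 663*(4 + (3 - 2)) = 8 - 663*(4 + 1) = 8 - 663*5 = 8 - 3315 = -3307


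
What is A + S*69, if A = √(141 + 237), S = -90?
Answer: -6210 + 3*√42 ≈ -6190.6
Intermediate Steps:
A = 3*√42 (A = √378 = 3*√42 ≈ 19.442)
A + S*69 = 3*√42 - 90*69 = 3*√42 - 6210 = -6210 + 3*√42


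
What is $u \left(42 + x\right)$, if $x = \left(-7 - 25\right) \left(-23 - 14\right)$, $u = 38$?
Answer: $46588$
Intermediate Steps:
$x = 1184$ ($x = \left(-32\right) \left(-37\right) = 1184$)
$u \left(42 + x\right) = 38 \left(42 + 1184\right) = 38 \cdot 1226 = 46588$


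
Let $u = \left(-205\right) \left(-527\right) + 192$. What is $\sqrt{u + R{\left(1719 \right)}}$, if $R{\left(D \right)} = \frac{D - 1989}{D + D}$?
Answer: $\frac{\sqrt{3948226322}}{191} \approx 328.98$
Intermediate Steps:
$u = 108227$ ($u = 108035 + 192 = 108227$)
$R{\left(D \right)} = \frac{-1989 + D}{2 D}$
$\sqrt{u + R{\left(1719 \right)}} = \sqrt{108227 + \frac{-1989 + 1719}{2 \cdot 1719}} = \sqrt{108227 + \frac{1}{2} \cdot \frac{1}{1719} \left(-270\right)} = \sqrt{108227 - \frac{15}{191}} = \sqrt{\frac{20671342}{191}} = \frac{\sqrt{3948226322}}{191}$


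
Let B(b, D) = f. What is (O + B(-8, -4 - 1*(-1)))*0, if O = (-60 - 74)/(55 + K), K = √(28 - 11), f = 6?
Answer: 0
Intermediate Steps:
B(b, D) = 6
K = √17 ≈ 4.1231
O = -134/(55 + √17) (O = (-60 - 74)/(55 + √17) = -134/(55 + √17) ≈ -2.2665)
(O + B(-8, -4 - 1*(-1)))*0 = ((-3685/1504 + 67*√17/1504) + 6)*0 = (5339/1504 + 67*√17/1504)*0 = 0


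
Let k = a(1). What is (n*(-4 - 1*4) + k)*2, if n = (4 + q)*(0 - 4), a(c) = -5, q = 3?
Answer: 438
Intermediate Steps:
k = -5
n = -28 (n = (4 + 3)*(0 - 4) = 7*(-4) = -28)
(n*(-4 - 1*4) + k)*2 = (-28*(-4 - 1*4) - 5)*2 = (-28*(-4 - 4) - 5)*2 = (-28*(-8) - 5)*2 = (224 - 5)*2 = 219*2 = 438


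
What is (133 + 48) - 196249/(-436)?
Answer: 275165/436 ≈ 631.11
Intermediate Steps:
(133 + 48) - 196249/(-436) = 181 - 196249*(-1)/436 = 181 - 443*(-443/436) = 181 + 196249/436 = 275165/436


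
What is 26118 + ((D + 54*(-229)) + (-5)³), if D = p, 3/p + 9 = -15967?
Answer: 217704949/15976 ≈ 13627.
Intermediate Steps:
p = -3/15976 (p = 3/(-9 - 15967) = 3/(-15976) = 3*(-1/15976) = -3/15976 ≈ -0.00018778)
D = -3/15976 ≈ -0.00018778
26118 + ((D + 54*(-229)) + (-5)³) = 26118 + ((-3/15976 + 54*(-229)) + (-5)³) = 26118 + ((-3/15976 - 12366) - 125) = 26118 + (-197559219/15976 - 125) = 26118 - 199556219/15976 = 217704949/15976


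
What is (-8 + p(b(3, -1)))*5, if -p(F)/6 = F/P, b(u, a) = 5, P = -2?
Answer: 35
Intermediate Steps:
p(F) = 3*F (p(F) = -6*F/(-2) = -6*F*(-1)/2 = -(-3)*F = 3*F)
(-8 + p(b(3, -1)))*5 = (-8 + 3*5)*5 = (-8 + 15)*5 = 7*5 = 35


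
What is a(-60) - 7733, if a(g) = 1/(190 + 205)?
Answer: -3054534/395 ≈ -7733.0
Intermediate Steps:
a(g) = 1/395
a(-60) - 7733 = 1/395 - 7733 = -3054534/395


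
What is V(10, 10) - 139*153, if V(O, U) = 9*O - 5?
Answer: -21182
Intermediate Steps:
V(O, U) = -5 + 9*O
V(10, 10) - 139*153 = (-5 + 9*10) - 139*153 = (-5 + 90) - 21267 = 85 - 21267 = -21182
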